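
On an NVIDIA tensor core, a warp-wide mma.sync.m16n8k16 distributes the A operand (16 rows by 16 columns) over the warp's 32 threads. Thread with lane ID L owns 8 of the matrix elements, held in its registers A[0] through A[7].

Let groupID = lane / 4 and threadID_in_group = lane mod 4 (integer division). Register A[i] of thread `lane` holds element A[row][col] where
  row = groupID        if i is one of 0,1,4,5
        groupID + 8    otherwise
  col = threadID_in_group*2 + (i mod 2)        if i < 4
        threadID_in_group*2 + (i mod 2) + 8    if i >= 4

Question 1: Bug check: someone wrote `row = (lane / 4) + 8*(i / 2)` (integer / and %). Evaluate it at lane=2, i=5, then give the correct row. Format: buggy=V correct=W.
buggy=16 correct=0

`(lane / 4) + 8*(i / 2)`[2,5]→16
2: G=0,T=2
[5] (0+0,2*2+1+8) = (0,13)
row: 16 vs 0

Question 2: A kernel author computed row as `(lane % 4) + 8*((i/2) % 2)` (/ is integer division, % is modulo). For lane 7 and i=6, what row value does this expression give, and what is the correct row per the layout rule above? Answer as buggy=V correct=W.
`(lane % 4) + 8*((i/2) % 2)`[7,6]⇒11
lane 7: gr=1 (7/4), th=3 (7%4)
i=6: r=1+8=9, c=3*2+0+8=14
row: 11 vs 9

buggy=11 correct=9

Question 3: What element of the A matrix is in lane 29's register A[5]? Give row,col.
7,11

L=29=>grp=29>>2=7, tig=29&3=1
[5]=>row 7+0=7  col 1·2+1+8=11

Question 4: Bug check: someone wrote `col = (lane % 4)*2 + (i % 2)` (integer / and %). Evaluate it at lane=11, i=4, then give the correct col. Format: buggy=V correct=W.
`(lane % 4)*2 + (i % 2)`[11,4]⇒6
11: gr=2,th=3
[4] (2+0,3*2+0+8) = (2,14)
col: 6 vs 14

buggy=6 correct=14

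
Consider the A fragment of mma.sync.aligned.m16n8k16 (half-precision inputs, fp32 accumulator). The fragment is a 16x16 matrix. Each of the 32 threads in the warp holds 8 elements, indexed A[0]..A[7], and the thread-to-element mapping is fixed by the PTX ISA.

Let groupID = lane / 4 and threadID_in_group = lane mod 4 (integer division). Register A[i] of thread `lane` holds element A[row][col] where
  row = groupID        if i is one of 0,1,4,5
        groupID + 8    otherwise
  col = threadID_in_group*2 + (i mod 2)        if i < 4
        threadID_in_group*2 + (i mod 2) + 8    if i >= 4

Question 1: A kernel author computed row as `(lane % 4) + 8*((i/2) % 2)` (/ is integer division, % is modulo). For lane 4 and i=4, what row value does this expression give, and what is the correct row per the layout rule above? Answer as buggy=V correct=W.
buggy=0 correct=1

`(lane % 4) + 8*((i/2) % 2)`[4,4]->0
lane 4->4/4=1, 4 mod 4=0
i=4  r:1+0->1  c:2·0+0+8->8
row: 0 vs 1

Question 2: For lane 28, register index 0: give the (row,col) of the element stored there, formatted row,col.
lane 28: grp=7 (28/4), tig=0 (28%4)
i=0: r=7+0=7, c=0*2+0+0=0

7,0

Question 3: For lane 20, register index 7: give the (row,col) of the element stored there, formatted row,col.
13,9

lane 20→20/4=5, 20 mod 4=0
i=7  r:5+8→13  c:2·0+1+8→9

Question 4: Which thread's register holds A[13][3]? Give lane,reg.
r=13->g=5,rb=1  c=3->cb=0,t=1,b0=1
L=5*4+1=21  i=0*4+1*2+1=3

21,3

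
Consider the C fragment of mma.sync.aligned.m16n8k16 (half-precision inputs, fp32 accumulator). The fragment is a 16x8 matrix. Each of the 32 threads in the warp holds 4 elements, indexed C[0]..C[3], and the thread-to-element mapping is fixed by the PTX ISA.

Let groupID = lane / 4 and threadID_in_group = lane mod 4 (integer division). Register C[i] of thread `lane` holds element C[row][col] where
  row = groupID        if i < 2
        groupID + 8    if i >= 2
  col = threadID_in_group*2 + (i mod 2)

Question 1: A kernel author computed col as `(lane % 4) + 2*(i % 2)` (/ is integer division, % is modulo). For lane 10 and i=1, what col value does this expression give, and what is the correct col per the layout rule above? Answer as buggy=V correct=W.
buggy=4 correct=5

`(lane % 4) + 2*(i % 2)`[10,1]->4
lane 10->10/4=2, 10 mod 4=2
i=1  r:2+0->2  c:2·2+1->5
col: 4 vs 5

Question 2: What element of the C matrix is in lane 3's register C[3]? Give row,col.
8,7

lane 3->3/4=0, 3 mod 4=3
i=3  r:0+8->8  c:2·3+1->7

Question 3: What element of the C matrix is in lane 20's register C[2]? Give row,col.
lane 20: gid=5 (20/4), tid=0 (20%4)
i=2: r=5+8=13, c=0*2+0=0

13,0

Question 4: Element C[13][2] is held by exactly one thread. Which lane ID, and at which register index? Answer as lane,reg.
r: 13->gid=5,r8=1  c: 2->tid=1,i&1=0
L=5*4+1=21  i=1*2+0=2

21,2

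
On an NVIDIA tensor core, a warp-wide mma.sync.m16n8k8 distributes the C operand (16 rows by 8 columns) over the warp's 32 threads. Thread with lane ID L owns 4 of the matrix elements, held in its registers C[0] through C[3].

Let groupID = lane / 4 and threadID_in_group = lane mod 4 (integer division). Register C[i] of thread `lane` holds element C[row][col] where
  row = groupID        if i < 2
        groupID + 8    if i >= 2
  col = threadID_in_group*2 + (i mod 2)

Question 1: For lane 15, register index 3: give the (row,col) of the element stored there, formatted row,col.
11,7

lane 15=>15/4=3, 15 mod 4=3
i=3  r:3+8=>11  c:2·3+1=>7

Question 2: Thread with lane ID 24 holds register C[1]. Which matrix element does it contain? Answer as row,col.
24: G=6,T=0
[1] (6+0,0*2+1) = (6,1)

6,1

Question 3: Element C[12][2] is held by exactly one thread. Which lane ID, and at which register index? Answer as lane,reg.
17,2

r=12->g=4,rb=1  c=2->t=1,b0=0
L=4*4+1=17  i=1*2+0=2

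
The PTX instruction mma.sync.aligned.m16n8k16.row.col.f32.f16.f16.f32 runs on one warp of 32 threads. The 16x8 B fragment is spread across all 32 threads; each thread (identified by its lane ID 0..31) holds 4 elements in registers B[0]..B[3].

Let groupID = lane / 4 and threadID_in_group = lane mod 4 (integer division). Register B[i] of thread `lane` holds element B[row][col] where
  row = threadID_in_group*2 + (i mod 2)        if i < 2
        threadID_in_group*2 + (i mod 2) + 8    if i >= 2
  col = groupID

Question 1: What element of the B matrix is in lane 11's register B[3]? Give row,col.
15,2

11: G=2,T=3
[3] (3*2+1+8,2) = (15,2)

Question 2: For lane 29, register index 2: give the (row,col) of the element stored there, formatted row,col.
10,7

lane 29⇒29/4=7, 29 mod 4=1
i=2  r:2·1+0+8⇒10  c:7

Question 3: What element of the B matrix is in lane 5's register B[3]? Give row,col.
L=5->gid=5>>2=1, tid=5&3=1
[3]->row 1·2+1+8=11  col gid=1

11,1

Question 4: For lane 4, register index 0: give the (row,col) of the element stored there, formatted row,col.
4: G=1,T=0
[0] (0*2+0+0,1) = (0,1)

0,1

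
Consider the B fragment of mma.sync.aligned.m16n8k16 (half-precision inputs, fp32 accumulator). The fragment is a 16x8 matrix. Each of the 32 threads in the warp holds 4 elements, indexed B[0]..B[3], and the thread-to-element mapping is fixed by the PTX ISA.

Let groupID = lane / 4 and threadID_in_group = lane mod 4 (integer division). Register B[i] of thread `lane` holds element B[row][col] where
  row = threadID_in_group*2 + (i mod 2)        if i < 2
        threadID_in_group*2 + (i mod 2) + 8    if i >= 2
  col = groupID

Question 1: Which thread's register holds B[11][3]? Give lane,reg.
c=3→G=3  r=11→rhi=1,T=1,p=1
L=3*4+1=13  i=1*2+1=3

13,3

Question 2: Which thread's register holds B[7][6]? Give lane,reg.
27,1

c:6=>grp=6  r:7=>rB=0,tig=3,lo=1
L=6*4+3=27  i=0*2+1=1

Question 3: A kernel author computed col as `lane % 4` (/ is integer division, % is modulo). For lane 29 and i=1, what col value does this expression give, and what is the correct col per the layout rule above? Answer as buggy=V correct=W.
`lane % 4`[29,1]->1
lane 29: gid=7 (29/4), tid=1 (29%4)
i=1: r=1*2+1+0=3, c=gid=7
col: 1 vs 7

buggy=1 correct=7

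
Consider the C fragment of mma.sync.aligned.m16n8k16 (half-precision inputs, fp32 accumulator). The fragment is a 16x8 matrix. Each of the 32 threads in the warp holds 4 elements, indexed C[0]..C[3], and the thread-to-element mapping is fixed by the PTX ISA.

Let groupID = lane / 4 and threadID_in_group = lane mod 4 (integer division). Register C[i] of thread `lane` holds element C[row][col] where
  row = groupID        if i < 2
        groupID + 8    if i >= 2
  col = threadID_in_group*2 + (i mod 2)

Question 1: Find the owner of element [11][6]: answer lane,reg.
15,2

r=11→G=3,rhi=1  c=6→T=3,p=0
L=3*4+3=15  i=1*2+0=2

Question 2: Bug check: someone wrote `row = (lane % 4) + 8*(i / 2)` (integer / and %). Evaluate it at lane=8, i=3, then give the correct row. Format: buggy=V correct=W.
buggy=8 correct=10

`(lane % 4) + 8*(i / 2)`[8,3]→8
8: G=2,T=0
[3] (2+8,0*2+1) = (10,1)
row: 8 vs 10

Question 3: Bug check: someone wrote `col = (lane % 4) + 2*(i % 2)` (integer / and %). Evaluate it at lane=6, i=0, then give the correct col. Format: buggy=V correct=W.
`(lane % 4) + 2*(i % 2)`[6,0]=>2
L=6=>grp=6>>2=1, tig=6&3=2
[0]=>row 1+0=1  col 2·2+0=4
col: 2 vs 4

buggy=2 correct=4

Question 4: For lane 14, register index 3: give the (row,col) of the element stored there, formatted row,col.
L=14→G=14>>2=3, T=14&3=2
[3]→row 3+8=11  col 2·2+1=5

11,5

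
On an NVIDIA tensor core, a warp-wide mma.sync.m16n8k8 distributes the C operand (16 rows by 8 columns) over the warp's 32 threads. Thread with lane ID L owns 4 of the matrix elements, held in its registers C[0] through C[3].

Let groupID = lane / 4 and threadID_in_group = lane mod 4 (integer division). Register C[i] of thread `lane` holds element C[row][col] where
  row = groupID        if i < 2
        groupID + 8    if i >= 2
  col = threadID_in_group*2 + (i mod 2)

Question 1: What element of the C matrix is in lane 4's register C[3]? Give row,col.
9,1

lane 4: g=1 (4/4), t=0 (4%4)
i=3: r=1+8=9, c=0*2+1=1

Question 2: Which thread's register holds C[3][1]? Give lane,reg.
r=3→G=3,rhi=0  c=1→T=0,p=1
L=3*4+0=12  i=0*2+1=1

12,1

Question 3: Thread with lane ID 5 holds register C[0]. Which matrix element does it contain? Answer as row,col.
L=5->g=5>>2=1, t=5&3=1
[0]->row 1+0=1  col 1·2+0=2

1,2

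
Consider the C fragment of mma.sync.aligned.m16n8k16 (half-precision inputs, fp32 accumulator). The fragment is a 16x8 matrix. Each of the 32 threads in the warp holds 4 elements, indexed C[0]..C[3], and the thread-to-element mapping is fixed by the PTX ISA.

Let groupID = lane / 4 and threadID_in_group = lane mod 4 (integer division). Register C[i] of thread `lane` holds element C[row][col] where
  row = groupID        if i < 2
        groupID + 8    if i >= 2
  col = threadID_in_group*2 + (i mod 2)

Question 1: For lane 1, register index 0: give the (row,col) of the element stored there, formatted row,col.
0,2

1: gr=0,th=1
[0] (0+0,1*2+0) = (0,2)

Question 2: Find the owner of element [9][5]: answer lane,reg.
6,3

r=9->g=1,rb=1  c=5->t=2,b0=1
L=1*4+2=6  i=1*2+1=3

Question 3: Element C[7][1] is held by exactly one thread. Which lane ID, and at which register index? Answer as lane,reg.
r: 7->gid=7,r8=0  c: 1->tid=0,i&1=1
L=7*4+0=28  i=0*2+1=1

28,1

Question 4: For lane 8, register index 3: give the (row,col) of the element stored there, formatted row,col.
10,1

8: grp=2,tig=0
[3] (2+8,0*2+1) = (10,1)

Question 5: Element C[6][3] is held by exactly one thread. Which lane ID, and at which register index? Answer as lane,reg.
r=6→G=6,rhi=0  c=3→T=1,p=1
L=6*4+1=25  i=0*2+1=1

25,1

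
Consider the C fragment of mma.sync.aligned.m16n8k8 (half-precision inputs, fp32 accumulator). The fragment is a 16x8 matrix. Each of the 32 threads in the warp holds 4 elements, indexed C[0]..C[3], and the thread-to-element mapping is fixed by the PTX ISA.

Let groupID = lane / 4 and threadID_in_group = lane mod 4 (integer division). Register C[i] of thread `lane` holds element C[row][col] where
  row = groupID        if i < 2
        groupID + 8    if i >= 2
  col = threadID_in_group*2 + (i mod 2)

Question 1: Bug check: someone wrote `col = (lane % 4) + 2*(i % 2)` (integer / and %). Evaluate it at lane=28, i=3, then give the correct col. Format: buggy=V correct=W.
`(lane % 4) + 2*(i % 2)`[28,3]⇒2
L=28⇒gr=28>>2=7, th=28&3=0
[3]⇒row 7+8=15  col 0·2+1=1
col: 2 vs 1

buggy=2 correct=1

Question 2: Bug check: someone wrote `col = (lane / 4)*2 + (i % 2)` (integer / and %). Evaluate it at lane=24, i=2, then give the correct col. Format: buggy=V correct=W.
`(lane / 4)*2 + (i % 2)`[24,2]=>12
24: grp=6,tig=0
[2] (6+8,0*2+0) = (14,0)
col: 12 vs 0

buggy=12 correct=0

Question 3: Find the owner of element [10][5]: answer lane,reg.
r=10->g=2,rb=1  c=5->t=2,b0=1
L=2*4+2=10  i=1*2+1=3

10,3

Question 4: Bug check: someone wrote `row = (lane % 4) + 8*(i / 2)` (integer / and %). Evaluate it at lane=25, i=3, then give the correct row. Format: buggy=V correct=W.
`(lane % 4) + 8*(i / 2)`[25,3]->9
lane 25: gid=6 (25/4), tid=1 (25%4)
i=3: r=6+8=14, c=1*2+1=3
row: 9 vs 14

buggy=9 correct=14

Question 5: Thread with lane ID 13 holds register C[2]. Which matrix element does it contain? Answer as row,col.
lane 13: gid=3 (13/4), tid=1 (13%4)
i=2: r=3+8=11, c=1*2+0=2

11,2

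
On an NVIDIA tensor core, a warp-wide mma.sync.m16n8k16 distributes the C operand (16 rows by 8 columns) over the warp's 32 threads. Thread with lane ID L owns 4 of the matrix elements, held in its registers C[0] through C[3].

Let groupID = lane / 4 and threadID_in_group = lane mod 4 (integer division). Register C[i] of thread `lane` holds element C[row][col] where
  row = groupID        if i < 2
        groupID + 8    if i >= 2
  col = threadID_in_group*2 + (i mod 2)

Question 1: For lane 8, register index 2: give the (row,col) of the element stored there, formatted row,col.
L=8→G=8>>2=2, T=8&3=0
[2]→row 2+8=10  col 0·2+0=0

10,0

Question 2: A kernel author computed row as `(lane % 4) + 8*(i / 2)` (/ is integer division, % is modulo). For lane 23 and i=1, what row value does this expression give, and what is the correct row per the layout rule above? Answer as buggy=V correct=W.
buggy=3 correct=5

`(lane % 4) + 8*(i / 2)`[23,1]->3
lane 23->23/4=5, 23 mod 4=3
i=1  r:5+0->5  c:2·3+1->7
row: 3 vs 5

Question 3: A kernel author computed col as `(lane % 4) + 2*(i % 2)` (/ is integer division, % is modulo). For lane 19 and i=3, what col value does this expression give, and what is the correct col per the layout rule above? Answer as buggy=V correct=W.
buggy=5 correct=7

`(lane % 4) + 2*(i % 2)`[19,3]=>5
lane 19: grp=4 (19/4), tig=3 (19%4)
i=3: r=4+8=12, c=3*2+1=7
col: 5 vs 7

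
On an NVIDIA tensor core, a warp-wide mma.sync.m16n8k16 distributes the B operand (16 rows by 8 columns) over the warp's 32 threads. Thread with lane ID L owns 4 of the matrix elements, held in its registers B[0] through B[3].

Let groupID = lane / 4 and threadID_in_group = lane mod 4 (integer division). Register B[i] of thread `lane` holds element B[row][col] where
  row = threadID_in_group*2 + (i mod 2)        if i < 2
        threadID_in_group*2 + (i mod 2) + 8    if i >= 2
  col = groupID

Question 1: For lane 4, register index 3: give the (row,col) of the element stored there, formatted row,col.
9,1

lane 4⇒4/4=1, 4 mod 4=0
i=3  r:2·0+1+8⇒9  c:1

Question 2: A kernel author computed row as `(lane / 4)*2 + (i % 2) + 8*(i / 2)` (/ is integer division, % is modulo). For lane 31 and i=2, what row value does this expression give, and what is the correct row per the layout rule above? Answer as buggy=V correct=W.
buggy=22 correct=14

`(lane / 4)*2 + (i % 2) + 8*(i / 2)`[31,2]->22
lane 31->31/4=7, 31 mod 4=3
i=2  r:2·3+0+8->14  c:7
row: 22 vs 14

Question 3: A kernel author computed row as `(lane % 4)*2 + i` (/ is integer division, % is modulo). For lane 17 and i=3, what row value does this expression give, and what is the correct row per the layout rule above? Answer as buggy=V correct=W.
`(lane % 4)*2 + i`[17,3]->5
L=17->gid=17>>2=4, tid=17&3=1
[3]->row 1·2+1+8=11  col gid=4
row: 5 vs 11

buggy=5 correct=11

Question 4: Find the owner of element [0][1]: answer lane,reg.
c:1=>grp=1  r:0=>rB=0,tig=0,lo=0
L=1*4+0=4  i=0*2+0=0

4,0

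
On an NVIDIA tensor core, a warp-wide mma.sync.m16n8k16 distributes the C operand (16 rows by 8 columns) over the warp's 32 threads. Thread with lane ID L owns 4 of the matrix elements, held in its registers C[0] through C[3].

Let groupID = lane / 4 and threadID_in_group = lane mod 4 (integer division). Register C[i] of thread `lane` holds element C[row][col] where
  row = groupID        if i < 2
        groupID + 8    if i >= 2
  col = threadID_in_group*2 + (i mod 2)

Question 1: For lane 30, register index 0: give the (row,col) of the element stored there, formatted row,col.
L=30⇒gr=30>>2=7, th=30&3=2
[0]⇒row 7+0=7  col 2·2+0=4

7,4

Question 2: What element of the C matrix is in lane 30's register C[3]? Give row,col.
15,5

30: g=7,t=2
[3] (7+8,2*2+1) = (15,5)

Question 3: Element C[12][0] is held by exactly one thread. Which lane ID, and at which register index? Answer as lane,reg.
r=12→G=4,rhi=1  c=0→T=0,p=0
L=4*4+0=16  i=1*2+0=2

16,2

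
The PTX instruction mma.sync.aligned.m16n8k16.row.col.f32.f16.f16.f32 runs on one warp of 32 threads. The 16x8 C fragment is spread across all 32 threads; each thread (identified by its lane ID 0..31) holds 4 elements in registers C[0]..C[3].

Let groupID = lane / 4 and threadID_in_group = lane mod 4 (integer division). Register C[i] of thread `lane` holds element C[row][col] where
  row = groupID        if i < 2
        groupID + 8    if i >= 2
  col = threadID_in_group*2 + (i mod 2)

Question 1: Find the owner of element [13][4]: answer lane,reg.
22,2

r=13->g=5,rb=1  c=4->t=2,b0=0
L=5*4+2=22  i=1*2+0=2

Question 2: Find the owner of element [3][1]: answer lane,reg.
r:3=>grp=3,rB=0  c:1=>tig=0,lo=1
L=3*4+0=12  i=0*2+1=1

12,1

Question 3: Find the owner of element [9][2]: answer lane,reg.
5,2

r:9=>grp=1,rB=1  c:2=>tig=1,lo=0
L=1*4+1=5  i=1*2+0=2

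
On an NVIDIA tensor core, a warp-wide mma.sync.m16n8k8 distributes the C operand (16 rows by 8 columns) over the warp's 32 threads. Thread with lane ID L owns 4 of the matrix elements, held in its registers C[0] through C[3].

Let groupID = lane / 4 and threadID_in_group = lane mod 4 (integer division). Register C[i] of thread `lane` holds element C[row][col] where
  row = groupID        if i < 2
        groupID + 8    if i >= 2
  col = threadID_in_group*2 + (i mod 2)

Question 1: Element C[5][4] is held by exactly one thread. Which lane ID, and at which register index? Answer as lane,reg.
22,0

r=5⇒gr=5,Rb=0  c=4⇒th=2,odd=0
L=5*4+2=22  i=0*2+0=0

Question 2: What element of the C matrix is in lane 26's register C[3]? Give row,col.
L=26=>grp=26>>2=6, tig=26&3=2
[3]=>row 6+8=14  col 2·2+1=5

14,5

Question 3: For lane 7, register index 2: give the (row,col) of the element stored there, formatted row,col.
9,6

L=7→G=7>>2=1, T=7&3=3
[2]→row 1+8=9  col 3·2+0=6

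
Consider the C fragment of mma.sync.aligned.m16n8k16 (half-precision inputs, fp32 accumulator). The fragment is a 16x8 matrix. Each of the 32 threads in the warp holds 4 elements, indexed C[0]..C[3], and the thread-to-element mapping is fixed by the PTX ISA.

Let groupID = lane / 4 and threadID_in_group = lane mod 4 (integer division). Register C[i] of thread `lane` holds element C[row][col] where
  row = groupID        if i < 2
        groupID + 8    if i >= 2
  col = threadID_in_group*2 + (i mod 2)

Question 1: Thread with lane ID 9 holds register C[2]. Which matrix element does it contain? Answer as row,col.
10,2

lane 9->9/4=2, 9 mod 4=1
i=2  r:2+8->10  c:2·1+0->2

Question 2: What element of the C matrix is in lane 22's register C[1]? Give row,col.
lane 22=>22/4=5, 22 mod 4=2
i=1  r:5+0=>5  c:2·2+1=>5

5,5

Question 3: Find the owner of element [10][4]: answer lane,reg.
r=10->g=2,rb=1  c=4->t=2,b0=0
L=2*4+2=10  i=1*2+0=2

10,2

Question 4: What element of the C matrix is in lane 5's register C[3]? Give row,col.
9,3

5: G=1,T=1
[3] (1+8,1*2+1) = (9,3)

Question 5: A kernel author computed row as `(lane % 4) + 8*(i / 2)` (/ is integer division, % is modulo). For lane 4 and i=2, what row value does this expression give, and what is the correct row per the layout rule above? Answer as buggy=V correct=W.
`(lane % 4) + 8*(i / 2)`[4,2]→8
lane 4: G=1 (4/4), T=0 (4%4)
i=2: r=1+8=9, c=0*2+0=0
row: 8 vs 9

buggy=8 correct=9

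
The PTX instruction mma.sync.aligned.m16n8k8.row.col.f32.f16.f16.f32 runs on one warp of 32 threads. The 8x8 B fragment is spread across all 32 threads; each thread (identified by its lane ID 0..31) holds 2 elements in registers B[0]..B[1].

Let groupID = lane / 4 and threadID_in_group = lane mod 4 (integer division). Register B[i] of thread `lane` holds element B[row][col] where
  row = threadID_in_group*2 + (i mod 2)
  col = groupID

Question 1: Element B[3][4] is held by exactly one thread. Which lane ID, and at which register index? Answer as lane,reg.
c=4→G=4  r=3→T=1,p=1
L=4*4+1=17  i=1=1

17,1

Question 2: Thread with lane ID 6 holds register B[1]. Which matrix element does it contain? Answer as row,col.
6: grp=1,tig=2
[1] (2*2+1,1) = (5,1)

5,1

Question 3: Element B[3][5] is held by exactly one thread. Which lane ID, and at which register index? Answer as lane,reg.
21,1

c: 5->gid=5  r: 3->tid=1,i&1=1
L=5*4+1=21  i=1=1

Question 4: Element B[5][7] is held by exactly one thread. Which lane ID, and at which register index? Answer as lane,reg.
c=7→G=7  r=5→T=2,p=1
L=7*4+2=30  i=1=1

30,1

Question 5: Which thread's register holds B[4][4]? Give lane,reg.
18,0

c=4->g=4  r=4->t=2,b0=0
L=4*4+2=18  i=0=0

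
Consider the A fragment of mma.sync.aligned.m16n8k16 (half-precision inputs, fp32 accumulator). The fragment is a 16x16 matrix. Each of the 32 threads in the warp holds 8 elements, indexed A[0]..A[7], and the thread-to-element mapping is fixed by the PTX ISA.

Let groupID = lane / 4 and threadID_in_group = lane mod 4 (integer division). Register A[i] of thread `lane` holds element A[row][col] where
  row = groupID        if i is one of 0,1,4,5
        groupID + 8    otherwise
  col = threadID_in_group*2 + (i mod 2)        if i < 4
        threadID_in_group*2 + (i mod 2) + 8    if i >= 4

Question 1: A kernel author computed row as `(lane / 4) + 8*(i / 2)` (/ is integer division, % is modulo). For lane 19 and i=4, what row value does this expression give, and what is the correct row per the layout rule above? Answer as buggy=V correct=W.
`(lane / 4) + 8*(i / 2)`[19,4]=>20
19: grp=4,tig=3
[4] (4+0,3*2+0+8) = (4,14)
row: 20 vs 4

buggy=20 correct=4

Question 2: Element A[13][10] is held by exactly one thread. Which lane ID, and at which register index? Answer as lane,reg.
21,6

r:13=>grp=5,rB=1  c:10=>cB=1,tig=1,lo=0
L=5*4+1=21  i=1*4+1*2+0=6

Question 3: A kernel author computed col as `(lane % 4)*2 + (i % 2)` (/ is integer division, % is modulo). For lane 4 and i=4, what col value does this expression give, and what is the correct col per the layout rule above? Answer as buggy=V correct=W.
buggy=0 correct=8

`(lane % 4)*2 + (i % 2)`[4,4]->0
4: g=1,t=0
[4] (1+0,0*2+0+8) = (1,8)
col: 0 vs 8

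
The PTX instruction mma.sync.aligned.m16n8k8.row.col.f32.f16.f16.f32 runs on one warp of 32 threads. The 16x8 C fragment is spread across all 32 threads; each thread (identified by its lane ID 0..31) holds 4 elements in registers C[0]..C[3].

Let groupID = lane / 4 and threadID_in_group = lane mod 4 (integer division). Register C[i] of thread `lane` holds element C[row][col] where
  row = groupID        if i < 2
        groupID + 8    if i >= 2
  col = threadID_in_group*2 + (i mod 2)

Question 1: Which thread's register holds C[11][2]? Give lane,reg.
13,2

r: 11->gid=3,r8=1  c: 2->tid=1,i&1=0
L=3*4+1=13  i=1*2+0=2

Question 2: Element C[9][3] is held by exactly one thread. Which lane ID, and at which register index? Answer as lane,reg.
5,3

r: 9->gid=1,r8=1  c: 3->tid=1,i&1=1
L=1*4+1=5  i=1*2+1=3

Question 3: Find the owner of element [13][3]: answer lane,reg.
r=13⇒gr=5,Rb=1  c=3⇒th=1,odd=1
L=5*4+1=21  i=1*2+1=3

21,3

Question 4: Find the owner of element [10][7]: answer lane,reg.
r: 10->gid=2,r8=1  c: 7->tid=3,i&1=1
L=2*4+3=11  i=1*2+1=3

11,3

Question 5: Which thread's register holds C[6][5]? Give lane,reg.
26,1

r:6=>grp=6,rB=0  c:5=>tig=2,lo=1
L=6*4+2=26  i=0*2+1=1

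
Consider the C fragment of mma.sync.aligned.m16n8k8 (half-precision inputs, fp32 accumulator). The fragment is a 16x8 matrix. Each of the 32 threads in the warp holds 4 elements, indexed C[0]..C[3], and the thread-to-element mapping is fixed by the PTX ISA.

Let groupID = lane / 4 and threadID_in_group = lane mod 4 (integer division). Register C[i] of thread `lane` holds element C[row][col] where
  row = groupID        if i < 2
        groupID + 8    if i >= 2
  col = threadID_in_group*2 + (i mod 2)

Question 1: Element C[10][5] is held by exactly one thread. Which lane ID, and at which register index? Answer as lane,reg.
10,3

r=10⇒gr=2,Rb=1  c=5⇒th=2,odd=1
L=2*4+2=10  i=1*2+1=3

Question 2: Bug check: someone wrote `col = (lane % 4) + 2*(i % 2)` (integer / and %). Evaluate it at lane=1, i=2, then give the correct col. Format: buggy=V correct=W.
`(lane % 4) + 2*(i % 2)`[1,2]->1
lane 1: g=0 (1/4), t=1 (1%4)
i=2: r=0+8=8, c=1*2+0=2
col: 1 vs 2

buggy=1 correct=2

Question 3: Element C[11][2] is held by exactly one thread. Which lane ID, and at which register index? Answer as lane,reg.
13,2

r=11⇒gr=3,Rb=1  c=2⇒th=1,odd=0
L=3*4+1=13  i=1*2+0=2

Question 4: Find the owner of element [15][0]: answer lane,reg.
28,2

r=15->g=7,rb=1  c=0->t=0,b0=0
L=7*4+0=28  i=1*2+0=2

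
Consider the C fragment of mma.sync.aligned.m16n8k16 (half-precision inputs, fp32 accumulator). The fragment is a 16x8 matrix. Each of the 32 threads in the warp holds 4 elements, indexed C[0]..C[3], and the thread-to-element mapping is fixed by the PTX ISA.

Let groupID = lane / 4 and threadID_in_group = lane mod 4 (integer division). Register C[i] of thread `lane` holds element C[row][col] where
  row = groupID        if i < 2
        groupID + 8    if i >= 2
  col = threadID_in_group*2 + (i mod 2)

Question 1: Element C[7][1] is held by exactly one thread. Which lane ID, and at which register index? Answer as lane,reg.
r=7→G=7,rhi=0  c=1→T=0,p=1
L=7*4+0=28  i=0*2+1=1

28,1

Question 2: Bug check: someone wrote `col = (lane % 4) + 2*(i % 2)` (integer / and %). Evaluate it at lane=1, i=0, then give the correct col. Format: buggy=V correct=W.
`(lane % 4) + 2*(i % 2)`[1,0]->1
1: g=0,t=1
[0] (0+0,1*2+0) = (0,2)
col: 1 vs 2

buggy=1 correct=2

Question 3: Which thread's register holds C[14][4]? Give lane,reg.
r=14→G=6,rhi=1  c=4→T=2,p=0
L=6*4+2=26  i=1*2+0=2

26,2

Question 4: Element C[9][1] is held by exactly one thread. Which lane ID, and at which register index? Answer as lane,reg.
r: 9->gid=1,r8=1  c: 1->tid=0,i&1=1
L=1*4+0=4  i=1*2+1=3

4,3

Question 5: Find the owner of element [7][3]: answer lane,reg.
29,1

r=7⇒gr=7,Rb=0  c=3⇒th=1,odd=1
L=7*4+1=29  i=0*2+1=1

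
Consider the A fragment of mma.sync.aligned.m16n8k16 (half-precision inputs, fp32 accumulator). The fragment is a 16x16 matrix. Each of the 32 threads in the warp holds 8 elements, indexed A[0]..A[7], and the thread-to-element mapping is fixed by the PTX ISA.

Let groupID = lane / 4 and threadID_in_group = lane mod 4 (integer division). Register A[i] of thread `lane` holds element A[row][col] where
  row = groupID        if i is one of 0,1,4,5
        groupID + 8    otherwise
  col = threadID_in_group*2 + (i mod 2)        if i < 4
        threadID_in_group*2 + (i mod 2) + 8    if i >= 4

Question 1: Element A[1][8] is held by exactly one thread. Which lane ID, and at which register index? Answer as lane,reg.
4,4

r=1→G=1,rhi=0  c=8→chi=1,T=0,p=0
L=1*4+0=4  i=1*4+0*2+0=4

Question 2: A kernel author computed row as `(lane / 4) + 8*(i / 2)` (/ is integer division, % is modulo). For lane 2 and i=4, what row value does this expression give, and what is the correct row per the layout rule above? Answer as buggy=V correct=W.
buggy=16 correct=0

`(lane / 4) + 8*(i / 2)`[2,4]=>16
lane 2=>2/4=0, 2 mod 4=2
i=4  r:0+0=>0  c:2·2+0+8=>12
row: 16 vs 0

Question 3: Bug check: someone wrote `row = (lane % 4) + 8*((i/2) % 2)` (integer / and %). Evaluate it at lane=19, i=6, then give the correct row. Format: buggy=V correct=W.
`(lane % 4) + 8*((i/2) % 2)`[19,6]->11
lane 19->19/4=4, 19 mod 4=3
i=6  r:4+8->12  c:2·3+0+8->14
row: 11 vs 12

buggy=11 correct=12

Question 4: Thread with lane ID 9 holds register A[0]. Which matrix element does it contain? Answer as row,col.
2,2

lane 9⇒9/4=2, 9 mod 4=1
i=0  r:2+0⇒2  c:2·1+0+0⇒2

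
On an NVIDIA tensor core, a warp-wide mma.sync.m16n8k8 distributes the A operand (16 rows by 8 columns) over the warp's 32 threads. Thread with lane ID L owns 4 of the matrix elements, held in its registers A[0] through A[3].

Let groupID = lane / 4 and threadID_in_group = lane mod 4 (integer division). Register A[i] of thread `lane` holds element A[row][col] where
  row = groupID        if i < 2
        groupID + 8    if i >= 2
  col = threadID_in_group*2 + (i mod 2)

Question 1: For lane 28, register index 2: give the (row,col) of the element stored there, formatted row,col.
28: g=7,t=0
[2] (7+8,0*2+0) = (15,0)

15,0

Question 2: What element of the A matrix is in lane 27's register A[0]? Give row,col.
6,6

L=27⇒gr=27>>2=6, th=27&3=3
[0]⇒row 6+0=6  col 3·2+0=6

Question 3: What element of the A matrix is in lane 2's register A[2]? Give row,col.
2: gid=0,tid=2
[2] (0+8,2*2+0) = (8,4)

8,4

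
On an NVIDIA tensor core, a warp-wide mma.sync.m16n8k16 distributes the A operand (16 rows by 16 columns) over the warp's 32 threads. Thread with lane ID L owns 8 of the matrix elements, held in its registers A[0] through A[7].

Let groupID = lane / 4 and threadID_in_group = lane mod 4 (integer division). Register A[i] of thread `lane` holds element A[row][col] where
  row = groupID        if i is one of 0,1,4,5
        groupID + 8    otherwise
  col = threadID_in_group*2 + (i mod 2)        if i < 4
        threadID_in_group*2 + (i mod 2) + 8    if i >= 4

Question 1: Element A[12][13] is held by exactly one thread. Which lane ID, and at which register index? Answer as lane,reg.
r=12⇒gr=4,Rb=1  c=13⇒Cb=1,th=2,odd=1
L=4*4+2=18  i=1*4+1*2+1=7

18,7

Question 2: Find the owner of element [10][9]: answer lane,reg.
r=10⇒gr=2,Rb=1  c=9⇒Cb=1,th=0,odd=1
L=2*4+0=8  i=1*4+1*2+1=7

8,7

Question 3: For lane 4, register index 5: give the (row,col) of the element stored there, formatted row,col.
lane 4: gid=1 (4/4), tid=0 (4%4)
i=5: r=1+0=1, c=0*2+1+8=9

1,9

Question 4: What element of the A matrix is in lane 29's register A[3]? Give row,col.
15,3

lane 29: gr=7 (29/4), th=1 (29%4)
i=3: r=7+8=15, c=1*2+1+0=3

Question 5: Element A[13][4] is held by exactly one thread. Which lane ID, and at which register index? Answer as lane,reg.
r: 13->gid=5,r8=1  c: 4->c8=0,tid=2,i&1=0
L=5*4+2=22  i=0*4+1*2+0=2

22,2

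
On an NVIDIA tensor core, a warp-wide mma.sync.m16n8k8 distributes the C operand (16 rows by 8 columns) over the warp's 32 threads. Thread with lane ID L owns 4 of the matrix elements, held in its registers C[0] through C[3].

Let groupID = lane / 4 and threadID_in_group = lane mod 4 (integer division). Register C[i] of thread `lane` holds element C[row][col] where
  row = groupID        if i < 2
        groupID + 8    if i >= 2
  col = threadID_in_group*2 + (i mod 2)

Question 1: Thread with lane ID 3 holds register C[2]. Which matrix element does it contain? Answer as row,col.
8,6

lane 3->3/4=0, 3 mod 4=3
i=2  r:0+8->8  c:2·3+0->6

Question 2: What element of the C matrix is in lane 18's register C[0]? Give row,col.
4,4

18: g=4,t=2
[0] (4+0,2*2+0) = (4,4)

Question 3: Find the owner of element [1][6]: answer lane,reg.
r=1⇒gr=1,Rb=0  c=6⇒th=3,odd=0
L=1*4+3=7  i=0*2+0=0

7,0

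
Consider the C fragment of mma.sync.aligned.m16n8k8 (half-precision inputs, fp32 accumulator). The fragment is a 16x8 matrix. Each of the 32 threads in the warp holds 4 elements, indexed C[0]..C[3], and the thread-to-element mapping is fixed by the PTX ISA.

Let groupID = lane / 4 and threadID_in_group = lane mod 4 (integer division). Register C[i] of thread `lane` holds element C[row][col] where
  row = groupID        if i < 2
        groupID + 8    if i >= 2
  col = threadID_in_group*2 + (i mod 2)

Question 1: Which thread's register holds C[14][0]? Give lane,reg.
24,2

r=14->g=6,rb=1  c=0->t=0,b0=0
L=6*4+0=24  i=1*2+0=2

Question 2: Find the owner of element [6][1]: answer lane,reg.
r=6→G=6,rhi=0  c=1→T=0,p=1
L=6*4+0=24  i=0*2+1=1

24,1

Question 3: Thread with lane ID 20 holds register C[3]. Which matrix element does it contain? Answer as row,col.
13,1

L=20->gid=20>>2=5, tid=20&3=0
[3]->row 5+8=13  col 0·2+1=1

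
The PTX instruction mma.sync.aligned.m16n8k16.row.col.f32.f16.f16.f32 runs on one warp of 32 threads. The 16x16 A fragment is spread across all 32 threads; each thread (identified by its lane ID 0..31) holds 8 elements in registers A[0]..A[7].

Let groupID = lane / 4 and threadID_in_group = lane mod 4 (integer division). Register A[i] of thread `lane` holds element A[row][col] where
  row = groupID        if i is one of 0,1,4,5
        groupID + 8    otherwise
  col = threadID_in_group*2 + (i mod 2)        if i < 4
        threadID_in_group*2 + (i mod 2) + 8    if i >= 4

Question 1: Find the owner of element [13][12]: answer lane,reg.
22,6

r=13->g=5,rb=1  c=12->cb=1,t=2,b0=0
L=5*4+2=22  i=1*4+1*2+0=6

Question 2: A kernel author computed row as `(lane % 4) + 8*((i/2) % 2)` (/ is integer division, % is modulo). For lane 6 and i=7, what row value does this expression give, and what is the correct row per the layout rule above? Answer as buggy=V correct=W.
buggy=10 correct=9

`(lane % 4) + 8*((i/2) % 2)`[6,7]⇒10
lane 6: gr=1 (6/4), th=2 (6%4)
i=7: r=1+8=9, c=2*2+1+8=13
row: 10 vs 9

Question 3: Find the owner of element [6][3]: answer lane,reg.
25,1

r=6→G=6,rhi=0  c=3→chi=0,T=1,p=1
L=6*4+1=25  i=0*4+0*2+1=1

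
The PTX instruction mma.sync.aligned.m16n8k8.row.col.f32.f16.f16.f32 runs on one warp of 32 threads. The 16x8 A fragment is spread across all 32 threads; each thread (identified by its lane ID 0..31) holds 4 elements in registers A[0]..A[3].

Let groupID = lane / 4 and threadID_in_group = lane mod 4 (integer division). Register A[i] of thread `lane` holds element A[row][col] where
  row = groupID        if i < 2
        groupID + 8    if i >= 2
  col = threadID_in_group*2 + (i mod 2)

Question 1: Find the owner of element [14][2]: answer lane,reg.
r=14->g=6,rb=1  c=2->t=1,b0=0
L=6*4+1=25  i=1*2+0=2

25,2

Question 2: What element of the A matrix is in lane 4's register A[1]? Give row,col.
1,1

4: gid=1,tid=0
[1] (1+0,0*2+1) = (1,1)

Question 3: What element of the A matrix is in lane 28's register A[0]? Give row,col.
7,0

lane 28→28/4=7, 28 mod 4=0
i=0  r:7+0→7  c:2·0+0→0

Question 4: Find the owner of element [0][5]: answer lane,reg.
2,1

r:0=>grp=0,rB=0  c:5=>tig=2,lo=1
L=0*4+2=2  i=0*2+1=1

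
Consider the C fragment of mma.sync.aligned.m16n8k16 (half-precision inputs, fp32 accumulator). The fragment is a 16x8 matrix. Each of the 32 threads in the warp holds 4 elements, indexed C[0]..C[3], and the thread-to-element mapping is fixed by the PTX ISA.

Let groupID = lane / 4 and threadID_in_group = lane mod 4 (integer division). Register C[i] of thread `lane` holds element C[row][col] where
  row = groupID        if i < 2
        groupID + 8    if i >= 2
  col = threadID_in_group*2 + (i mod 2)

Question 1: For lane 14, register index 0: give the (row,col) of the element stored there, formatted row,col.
lane 14: G=3 (14/4), T=2 (14%4)
i=0: r=3+0=3, c=2*2+0=4

3,4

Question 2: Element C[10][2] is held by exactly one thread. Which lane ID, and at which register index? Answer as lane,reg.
r=10⇒gr=2,Rb=1  c=2⇒th=1,odd=0
L=2*4+1=9  i=1*2+0=2

9,2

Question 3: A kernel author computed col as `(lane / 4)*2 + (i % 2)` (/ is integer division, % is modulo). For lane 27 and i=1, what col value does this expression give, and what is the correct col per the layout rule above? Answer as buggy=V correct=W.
`(lane / 4)*2 + (i % 2)`[27,1]⇒13
L=27⇒gr=27>>2=6, th=27&3=3
[1]⇒row 6+0=6  col 3·2+1=7
col: 13 vs 7

buggy=13 correct=7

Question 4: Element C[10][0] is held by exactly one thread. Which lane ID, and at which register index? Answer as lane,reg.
r=10⇒gr=2,Rb=1  c=0⇒th=0,odd=0
L=2*4+0=8  i=1*2+0=2

8,2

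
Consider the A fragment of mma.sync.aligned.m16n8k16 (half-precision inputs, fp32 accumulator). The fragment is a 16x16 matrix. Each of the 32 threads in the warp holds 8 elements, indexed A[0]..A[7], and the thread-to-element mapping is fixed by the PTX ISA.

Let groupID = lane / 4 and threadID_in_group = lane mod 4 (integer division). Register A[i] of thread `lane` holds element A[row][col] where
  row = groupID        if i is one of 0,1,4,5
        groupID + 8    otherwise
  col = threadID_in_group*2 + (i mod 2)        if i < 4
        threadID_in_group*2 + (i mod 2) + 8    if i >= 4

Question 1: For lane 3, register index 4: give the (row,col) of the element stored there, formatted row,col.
lane 3⇒3/4=0, 3 mod 4=3
i=4  r:0+0⇒0  c:2·3+0+8⇒14

0,14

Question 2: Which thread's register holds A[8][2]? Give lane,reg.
1,2

r=8→G=0,rhi=1  c=2→chi=0,T=1,p=0
L=0*4+1=1  i=0*4+1*2+0=2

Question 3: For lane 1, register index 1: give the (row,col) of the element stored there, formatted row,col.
lane 1: grp=0 (1/4), tig=1 (1%4)
i=1: r=0+0=0, c=1*2+1+0=3

0,3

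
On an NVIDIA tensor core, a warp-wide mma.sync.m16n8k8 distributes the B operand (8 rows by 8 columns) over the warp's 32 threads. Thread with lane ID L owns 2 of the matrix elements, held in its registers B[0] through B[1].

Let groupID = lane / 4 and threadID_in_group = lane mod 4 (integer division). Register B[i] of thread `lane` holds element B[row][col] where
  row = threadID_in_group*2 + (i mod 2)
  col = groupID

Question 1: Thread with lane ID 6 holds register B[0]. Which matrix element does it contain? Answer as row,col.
6: G=1,T=2
[0] (2*2+0,1) = (4,1)

4,1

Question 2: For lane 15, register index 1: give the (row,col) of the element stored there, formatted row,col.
lane 15: g=3 (15/4), t=3 (15%4)
i=1: r=3*2+1=7, c=g=3

7,3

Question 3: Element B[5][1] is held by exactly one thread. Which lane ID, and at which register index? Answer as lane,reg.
c=1⇒gr=1  r=5⇒th=2,odd=1
L=1*4+2=6  i=1=1

6,1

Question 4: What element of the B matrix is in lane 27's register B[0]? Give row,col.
L=27->g=27>>2=6, t=27&3=3
[0]->row 3·2+0=6  col g=6

6,6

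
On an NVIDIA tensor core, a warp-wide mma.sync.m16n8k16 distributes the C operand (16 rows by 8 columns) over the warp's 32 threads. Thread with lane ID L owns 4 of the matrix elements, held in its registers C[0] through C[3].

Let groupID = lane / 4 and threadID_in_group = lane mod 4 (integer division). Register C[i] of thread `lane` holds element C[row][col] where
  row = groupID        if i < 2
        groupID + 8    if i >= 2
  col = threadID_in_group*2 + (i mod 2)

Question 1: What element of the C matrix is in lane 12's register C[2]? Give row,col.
12: g=3,t=0
[2] (3+8,0*2+0) = (11,0)

11,0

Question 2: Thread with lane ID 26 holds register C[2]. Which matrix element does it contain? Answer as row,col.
14,4

lane 26→26/4=6, 26 mod 4=2
i=2  r:6+8→14  c:2·2+0→4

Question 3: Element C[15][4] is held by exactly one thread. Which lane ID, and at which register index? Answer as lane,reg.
30,2

r:15=>grp=7,rB=1  c:4=>tig=2,lo=0
L=7*4+2=30  i=1*2+0=2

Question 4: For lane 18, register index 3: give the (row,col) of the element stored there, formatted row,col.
lane 18⇒18/4=4, 18 mod 4=2
i=3  r:4+8⇒12  c:2·2+1⇒5

12,5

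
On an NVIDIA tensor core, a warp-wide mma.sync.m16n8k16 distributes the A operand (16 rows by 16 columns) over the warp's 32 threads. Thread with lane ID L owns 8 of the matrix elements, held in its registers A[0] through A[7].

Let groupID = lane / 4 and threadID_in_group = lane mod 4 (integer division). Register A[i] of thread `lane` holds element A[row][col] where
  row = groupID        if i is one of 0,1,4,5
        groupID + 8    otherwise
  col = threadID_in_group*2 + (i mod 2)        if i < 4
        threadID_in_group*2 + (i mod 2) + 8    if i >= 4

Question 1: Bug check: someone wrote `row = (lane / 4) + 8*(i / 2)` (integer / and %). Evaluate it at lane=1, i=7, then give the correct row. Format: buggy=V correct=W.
`(lane / 4) + 8*(i / 2)`[1,7]->24
lane 1: g=0 (1/4), t=1 (1%4)
i=7: r=0+8=8, c=1*2+1+8=11
row: 24 vs 8

buggy=24 correct=8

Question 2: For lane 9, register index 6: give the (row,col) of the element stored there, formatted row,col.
10,10

lane 9=>9/4=2, 9 mod 4=1
i=6  r:2+8=>10  c:2·1+0+8=>10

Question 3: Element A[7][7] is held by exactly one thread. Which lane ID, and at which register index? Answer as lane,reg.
r=7->g=7,rb=0  c=7->cb=0,t=3,b0=1
L=7*4+3=31  i=0*4+0*2+1=1

31,1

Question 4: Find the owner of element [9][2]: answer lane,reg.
5,2

r:9=>grp=1,rB=1  c:2=>cB=0,tig=1,lo=0
L=1*4+1=5  i=0*4+1*2+0=2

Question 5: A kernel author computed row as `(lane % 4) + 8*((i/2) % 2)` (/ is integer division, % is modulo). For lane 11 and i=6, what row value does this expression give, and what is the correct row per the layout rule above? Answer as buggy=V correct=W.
buggy=11 correct=10

`(lane % 4) + 8*((i/2) % 2)`[11,6]=>11
lane 11=>11/4=2, 11 mod 4=3
i=6  r:2+8=>10  c:2·3+0+8=>14
row: 11 vs 10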